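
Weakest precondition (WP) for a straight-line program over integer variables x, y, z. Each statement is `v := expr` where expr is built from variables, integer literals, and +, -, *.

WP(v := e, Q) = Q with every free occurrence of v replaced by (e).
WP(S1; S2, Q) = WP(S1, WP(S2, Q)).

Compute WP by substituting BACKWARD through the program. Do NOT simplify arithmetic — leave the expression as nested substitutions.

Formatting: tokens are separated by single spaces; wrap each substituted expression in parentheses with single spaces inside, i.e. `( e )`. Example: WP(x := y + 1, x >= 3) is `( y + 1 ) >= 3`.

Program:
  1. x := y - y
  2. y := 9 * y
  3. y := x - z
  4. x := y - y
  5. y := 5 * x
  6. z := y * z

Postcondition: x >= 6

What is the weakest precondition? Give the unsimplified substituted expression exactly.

post: x >= 6
stmt 6: z := y * z  -- replace 0 occurrence(s) of z with (y * z)
  => x >= 6
stmt 5: y := 5 * x  -- replace 0 occurrence(s) of y with (5 * x)
  => x >= 6
stmt 4: x := y - y  -- replace 1 occurrence(s) of x with (y - y)
  => ( y - y ) >= 6
stmt 3: y := x - z  -- replace 2 occurrence(s) of y with (x - z)
  => ( ( x - z ) - ( x - z ) ) >= 6
stmt 2: y := 9 * y  -- replace 0 occurrence(s) of y with (9 * y)
  => ( ( x - z ) - ( x - z ) ) >= 6
stmt 1: x := y - y  -- replace 2 occurrence(s) of x with (y - y)
  => ( ( ( y - y ) - z ) - ( ( y - y ) - z ) ) >= 6

Answer: ( ( ( y - y ) - z ) - ( ( y - y ) - z ) ) >= 6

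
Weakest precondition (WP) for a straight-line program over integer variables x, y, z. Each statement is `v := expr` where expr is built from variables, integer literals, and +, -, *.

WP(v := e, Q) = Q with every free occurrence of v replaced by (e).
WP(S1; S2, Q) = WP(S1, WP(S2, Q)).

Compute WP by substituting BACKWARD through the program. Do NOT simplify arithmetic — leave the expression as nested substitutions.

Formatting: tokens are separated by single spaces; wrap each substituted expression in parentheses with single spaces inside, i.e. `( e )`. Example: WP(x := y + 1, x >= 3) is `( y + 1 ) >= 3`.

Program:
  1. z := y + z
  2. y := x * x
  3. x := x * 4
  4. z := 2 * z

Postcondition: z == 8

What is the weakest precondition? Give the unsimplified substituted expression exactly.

Answer: ( 2 * ( y + z ) ) == 8

Derivation:
post: z == 8
stmt 4: z := 2 * z  -- replace 1 occurrence(s) of z with (2 * z)
  => ( 2 * z ) == 8
stmt 3: x := x * 4  -- replace 0 occurrence(s) of x with (x * 4)
  => ( 2 * z ) == 8
stmt 2: y := x * x  -- replace 0 occurrence(s) of y with (x * x)
  => ( 2 * z ) == 8
stmt 1: z := y + z  -- replace 1 occurrence(s) of z with (y + z)
  => ( 2 * ( y + z ) ) == 8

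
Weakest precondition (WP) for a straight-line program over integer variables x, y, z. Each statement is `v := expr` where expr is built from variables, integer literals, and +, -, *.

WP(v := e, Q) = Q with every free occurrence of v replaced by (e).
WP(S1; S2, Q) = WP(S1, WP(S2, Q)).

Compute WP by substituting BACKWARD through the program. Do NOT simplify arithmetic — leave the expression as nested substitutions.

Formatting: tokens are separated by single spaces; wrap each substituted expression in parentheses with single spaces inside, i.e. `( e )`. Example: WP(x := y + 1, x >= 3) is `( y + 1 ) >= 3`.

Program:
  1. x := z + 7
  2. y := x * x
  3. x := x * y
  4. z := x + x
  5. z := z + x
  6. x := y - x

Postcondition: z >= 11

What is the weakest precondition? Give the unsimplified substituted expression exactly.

Answer: ( ( ( ( z + 7 ) * ( ( z + 7 ) * ( z + 7 ) ) ) + ( ( z + 7 ) * ( ( z + 7 ) * ( z + 7 ) ) ) ) + ( ( z + 7 ) * ( ( z + 7 ) * ( z + 7 ) ) ) ) >= 11

Derivation:
post: z >= 11
stmt 6: x := y - x  -- replace 0 occurrence(s) of x with (y - x)
  => z >= 11
stmt 5: z := z + x  -- replace 1 occurrence(s) of z with (z + x)
  => ( z + x ) >= 11
stmt 4: z := x + x  -- replace 1 occurrence(s) of z with (x + x)
  => ( ( x + x ) + x ) >= 11
stmt 3: x := x * y  -- replace 3 occurrence(s) of x with (x * y)
  => ( ( ( x * y ) + ( x * y ) ) + ( x * y ) ) >= 11
stmt 2: y := x * x  -- replace 3 occurrence(s) of y with (x * x)
  => ( ( ( x * ( x * x ) ) + ( x * ( x * x ) ) ) + ( x * ( x * x ) ) ) >= 11
stmt 1: x := z + 7  -- replace 9 occurrence(s) of x with (z + 7)
  => ( ( ( ( z + 7 ) * ( ( z + 7 ) * ( z + 7 ) ) ) + ( ( z + 7 ) * ( ( z + 7 ) * ( z + 7 ) ) ) ) + ( ( z + 7 ) * ( ( z + 7 ) * ( z + 7 ) ) ) ) >= 11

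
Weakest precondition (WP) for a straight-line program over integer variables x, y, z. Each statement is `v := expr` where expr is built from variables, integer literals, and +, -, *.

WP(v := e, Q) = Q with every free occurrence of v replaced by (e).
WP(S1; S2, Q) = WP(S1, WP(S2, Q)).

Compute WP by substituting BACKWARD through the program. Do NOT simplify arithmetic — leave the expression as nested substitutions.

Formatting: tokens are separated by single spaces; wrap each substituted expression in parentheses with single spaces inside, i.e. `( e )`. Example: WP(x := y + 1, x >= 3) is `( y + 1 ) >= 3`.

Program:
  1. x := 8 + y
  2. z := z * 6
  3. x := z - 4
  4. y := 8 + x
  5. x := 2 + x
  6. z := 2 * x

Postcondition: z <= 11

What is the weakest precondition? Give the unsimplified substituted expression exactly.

post: z <= 11
stmt 6: z := 2 * x  -- replace 1 occurrence(s) of z with (2 * x)
  => ( 2 * x ) <= 11
stmt 5: x := 2 + x  -- replace 1 occurrence(s) of x with (2 + x)
  => ( 2 * ( 2 + x ) ) <= 11
stmt 4: y := 8 + x  -- replace 0 occurrence(s) of y with (8 + x)
  => ( 2 * ( 2 + x ) ) <= 11
stmt 3: x := z - 4  -- replace 1 occurrence(s) of x with (z - 4)
  => ( 2 * ( 2 + ( z - 4 ) ) ) <= 11
stmt 2: z := z * 6  -- replace 1 occurrence(s) of z with (z * 6)
  => ( 2 * ( 2 + ( ( z * 6 ) - 4 ) ) ) <= 11
stmt 1: x := 8 + y  -- replace 0 occurrence(s) of x with (8 + y)
  => ( 2 * ( 2 + ( ( z * 6 ) - 4 ) ) ) <= 11

Answer: ( 2 * ( 2 + ( ( z * 6 ) - 4 ) ) ) <= 11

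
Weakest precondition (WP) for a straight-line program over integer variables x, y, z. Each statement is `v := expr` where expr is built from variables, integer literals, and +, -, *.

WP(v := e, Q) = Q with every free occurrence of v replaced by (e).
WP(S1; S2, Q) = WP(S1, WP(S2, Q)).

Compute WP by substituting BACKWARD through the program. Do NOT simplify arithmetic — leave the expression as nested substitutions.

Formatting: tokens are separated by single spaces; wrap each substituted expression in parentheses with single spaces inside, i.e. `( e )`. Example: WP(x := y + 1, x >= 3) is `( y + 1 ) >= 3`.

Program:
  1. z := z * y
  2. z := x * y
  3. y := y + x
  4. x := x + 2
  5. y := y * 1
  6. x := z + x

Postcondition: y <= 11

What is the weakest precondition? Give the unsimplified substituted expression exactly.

Answer: ( ( y + x ) * 1 ) <= 11

Derivation:
post: y <= 11
stmt 6: x := z + x  -- replace 0 occurrence(s) of x with (z + x)
  => y <= 11
stmt 5: y := y * 1  -- replace 1 occurrence(s) of y with (y * 1)
  => ( y * 1 ) <= 11
stmt 4: x := x + 2  -- replace 0 occurrence(s) of x with (x + 2)
  => ( y * 1 ) <= 11
stmt 3: y := y + x  -- replace 1 occurrence(s) of y with (y + x)
  => ( ( y + x ) * 1 ) <= 11
stmt 2: z := x * y  -- replace 0 occurrence(s) of z with (x * y)
  => ( ( y + x ) * 1 ) <= 11
stmt 1: z := z * y  -- replace 0 occurrence(s) of z with (z * y)
  => ( ( y + x ) * 1 ) <= 11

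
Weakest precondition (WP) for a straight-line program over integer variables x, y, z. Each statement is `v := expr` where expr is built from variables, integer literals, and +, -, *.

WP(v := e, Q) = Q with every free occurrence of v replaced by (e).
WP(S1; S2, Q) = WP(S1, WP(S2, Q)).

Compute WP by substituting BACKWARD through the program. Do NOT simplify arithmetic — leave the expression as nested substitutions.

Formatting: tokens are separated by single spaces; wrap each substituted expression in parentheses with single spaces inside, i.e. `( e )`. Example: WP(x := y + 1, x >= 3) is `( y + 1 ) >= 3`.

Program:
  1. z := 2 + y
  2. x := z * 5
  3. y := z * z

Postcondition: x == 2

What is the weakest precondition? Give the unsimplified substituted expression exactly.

Answer: ( ( 2 + y ) * 5 ) == 2

Derivation:
post: x == 2
stmt 3: y := z * z  -- replace 0 occurrence(s) of y with (z * z)
  => x == 2
stmt 2: x := z * 5  -- replace 1 occurrence(s) of x with (z * 5)
  => ( z * 5 ) == 2
stmt 1: z := 2 + y  -- replace 1 occurrence(s) of z with (2 + y)
  => ( ( 2 + y ) * 5 ) == 2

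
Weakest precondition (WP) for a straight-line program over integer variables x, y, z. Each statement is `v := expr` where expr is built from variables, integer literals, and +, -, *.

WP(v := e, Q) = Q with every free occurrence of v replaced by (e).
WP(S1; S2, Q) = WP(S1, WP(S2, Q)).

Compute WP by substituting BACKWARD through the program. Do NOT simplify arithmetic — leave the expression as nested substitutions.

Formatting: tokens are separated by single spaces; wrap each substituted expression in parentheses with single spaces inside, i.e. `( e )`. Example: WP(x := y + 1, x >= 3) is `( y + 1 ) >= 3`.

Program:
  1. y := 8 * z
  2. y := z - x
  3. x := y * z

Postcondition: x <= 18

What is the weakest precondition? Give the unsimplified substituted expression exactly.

Answer: ( ( z - x ) * z ) <= 18

Derivation:
post: x <= 18
stmt 3: x := y * z  -- replace 1 occurrence(s) of x with (y * z)
  => ( y * z ) <= 18
stmt 2: y := z - x  -- replace 1 occurrence(s) of y with (z - x)
  => ( ( z - x ) * z ) <= 18
stmt 1: y := 8 * z  -- replace 0 occurrence(s) of y with (8 * z)
  => ( ( z - x ) * z ) <= 18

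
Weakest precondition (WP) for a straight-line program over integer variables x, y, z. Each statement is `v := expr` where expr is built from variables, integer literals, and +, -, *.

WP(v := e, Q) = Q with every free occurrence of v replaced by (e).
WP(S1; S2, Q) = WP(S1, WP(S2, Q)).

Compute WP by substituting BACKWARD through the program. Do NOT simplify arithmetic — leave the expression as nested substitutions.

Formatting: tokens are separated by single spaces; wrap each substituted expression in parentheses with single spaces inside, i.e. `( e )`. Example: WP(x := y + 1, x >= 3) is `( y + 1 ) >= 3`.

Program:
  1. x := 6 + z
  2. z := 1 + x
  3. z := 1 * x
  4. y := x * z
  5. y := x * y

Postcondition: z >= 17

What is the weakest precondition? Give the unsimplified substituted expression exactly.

post: z >= 17
stmt 5: y := x * y  -- replace 0 occurrence(s) of y with (x * y)
  => z >= 17
stmt 4: y := x * z  -- replace 0 occurrence(s) of y with (x * z)
  => z >= 17
stmt 3: z := 1 * x  -- replace 1 occurrence(s) of z with (1 * x)
  => ( 1 * x ) >= 17
stmt 2: z := 1 + x  -- replace 0 occurrence(s) of z with (1 + x)
  => ( 1 * x ) >= 17
stmt 1: x := 6 + z  -- replace 1 occurrence(s) of x with (6 + z)
  => ( 1 * ( 6 + z ) ) >= 17

Answer: ( 1 * ( 6 + z ) ) >= 17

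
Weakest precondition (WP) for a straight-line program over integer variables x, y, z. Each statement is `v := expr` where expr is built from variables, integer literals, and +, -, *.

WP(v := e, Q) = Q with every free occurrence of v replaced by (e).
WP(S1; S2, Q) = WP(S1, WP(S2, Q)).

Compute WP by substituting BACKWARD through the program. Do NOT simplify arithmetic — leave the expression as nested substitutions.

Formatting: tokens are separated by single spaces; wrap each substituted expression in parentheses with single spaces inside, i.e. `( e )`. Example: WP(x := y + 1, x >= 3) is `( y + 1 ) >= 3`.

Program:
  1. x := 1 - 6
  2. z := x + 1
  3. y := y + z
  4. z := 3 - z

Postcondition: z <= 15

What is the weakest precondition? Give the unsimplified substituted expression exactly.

post: z <= 15
stmt 4: z := 3 - z  -- replace 1 occurrence(s) of z with (3 - z)
  => ( 3 - z ) <= 15
stmt 3: y := y + z  -- replace 0 occurrence(s) of y with (y + z)
  => ( 3 - z ) <= 15
stmt 2: z := x + 1  -- replace 1 occurrence(s) of z with (x + 1)
  => ( 3 - ( x + 1 ) ) <= 15
stmt 1: x := 1 - 6  -- replace 1 occurrence(s) of x with (1 - 6)
  => ( 3 - ( ( 1 - 6 ) + 1 ) ) <= 15

Answer: ( 3 - ( ( 1 - 6 ) + 1 ) ) <= 15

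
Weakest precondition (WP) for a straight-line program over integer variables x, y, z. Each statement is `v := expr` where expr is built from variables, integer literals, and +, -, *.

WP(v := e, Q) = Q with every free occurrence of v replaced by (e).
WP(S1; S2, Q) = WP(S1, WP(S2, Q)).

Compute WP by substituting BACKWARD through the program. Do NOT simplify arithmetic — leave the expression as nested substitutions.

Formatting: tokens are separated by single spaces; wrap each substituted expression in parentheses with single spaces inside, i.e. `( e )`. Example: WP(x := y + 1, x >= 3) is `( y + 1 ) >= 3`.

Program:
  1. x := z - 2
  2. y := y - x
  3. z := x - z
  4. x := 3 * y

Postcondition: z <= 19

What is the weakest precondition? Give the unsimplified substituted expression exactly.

Answer: ( ( z - 2 ) - z ) <= 19

Derivation:
post: z <= 19
stmt 4: x := 3 * y  -- replace 0 occurrence(s) of x with (3 * y)
  => z <= 19
stmt 3: z := x - z  -- replace 1 occurrence(s) of z with (x - z)
  => ( x - z ) <= 19
stmt 2: y := y - x  -- replace 0 occurrence(s) of y with (y - x)
  => ( x - z ) <= 19
stmt 1: x := z - 2  -- replace 1 occurrence(s) of x with (z - 2)
  => ( ( z - 2 ) - z ) <= 19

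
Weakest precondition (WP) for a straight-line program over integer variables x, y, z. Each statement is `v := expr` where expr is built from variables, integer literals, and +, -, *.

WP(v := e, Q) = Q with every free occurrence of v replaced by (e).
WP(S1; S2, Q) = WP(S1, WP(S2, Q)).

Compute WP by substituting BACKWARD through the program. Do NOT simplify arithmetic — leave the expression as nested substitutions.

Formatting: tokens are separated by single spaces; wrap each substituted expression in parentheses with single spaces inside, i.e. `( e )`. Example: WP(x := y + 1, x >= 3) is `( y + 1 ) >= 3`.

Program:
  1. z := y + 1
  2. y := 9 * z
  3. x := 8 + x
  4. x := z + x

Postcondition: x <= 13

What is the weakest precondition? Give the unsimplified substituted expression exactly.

post: x <= 13
stmt 4: x := z + x  -- replace 1 occurrence(s) of x with (z + x)
  => ( z + x ) <= 13
stmt 3: x := 8 + x  -- replace 1 occurrence(s) of x with (8 + x)
  => ( z + ( 8 + x ) ) <= 13
stmt 2: y := 9 * z  -- replace 0 occurrence(s) of y with (9 * z)
  => ( z + ( 8 + x ) ) <= 13
stmt 1: z := y + 1  -- replace 1 occurrence(s) of z with (y + 1)
  => ( ( y + 1 ) + ( 8 + x ) ) <= 13

Answer: ( ( y + 1 ) + ( 8 + x ) ) <= 13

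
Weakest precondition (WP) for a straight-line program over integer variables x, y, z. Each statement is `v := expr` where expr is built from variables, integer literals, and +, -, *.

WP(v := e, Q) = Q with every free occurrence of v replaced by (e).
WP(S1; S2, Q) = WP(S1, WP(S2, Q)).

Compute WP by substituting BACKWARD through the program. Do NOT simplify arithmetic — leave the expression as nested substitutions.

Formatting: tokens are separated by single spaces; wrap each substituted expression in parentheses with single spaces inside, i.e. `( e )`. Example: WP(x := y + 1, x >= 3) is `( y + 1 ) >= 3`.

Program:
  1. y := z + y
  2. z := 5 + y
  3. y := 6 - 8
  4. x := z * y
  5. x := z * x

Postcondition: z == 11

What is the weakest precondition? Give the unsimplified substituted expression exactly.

post: z == 11
stmt 5: x := z * x  -- replace 0 occurrence(s) of x with (z * x)
  => z == 11
stmt 4: x := z * y  -- replace 0 occurrence(s) of x with (z * y)
  => z == 11
stmt 3: y := 6 - 8  -- replace 0 occurrence(s) of y with (6 - 8)
  => z == 11
stmt 2: z := 5 + y  -- replace 1 occurrence(s) of z with (5 + y)
  => ( 5 + y ) == 11
stmt 1: y := z + y  -- replace 1 occurrence(s) of y with (z + y)
  => ( 5 + ( z + y ) ) == 11

Answer: ( 5 + ( z + y ) ) == 11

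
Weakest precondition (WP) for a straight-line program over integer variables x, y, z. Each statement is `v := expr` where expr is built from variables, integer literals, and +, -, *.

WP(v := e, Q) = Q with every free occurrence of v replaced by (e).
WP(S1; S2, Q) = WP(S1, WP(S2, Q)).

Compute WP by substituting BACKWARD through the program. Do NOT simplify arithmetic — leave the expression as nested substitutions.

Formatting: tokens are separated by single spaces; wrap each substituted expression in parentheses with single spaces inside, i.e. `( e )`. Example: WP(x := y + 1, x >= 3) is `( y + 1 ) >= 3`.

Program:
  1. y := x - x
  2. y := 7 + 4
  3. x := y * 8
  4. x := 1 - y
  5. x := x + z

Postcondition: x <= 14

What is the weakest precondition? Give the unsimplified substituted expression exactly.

Answer: ( ( 1 - ( 7 + 4 ) ) + z ) <= 14

Derivation:
post: x <= 14
stmt 5: x := x + z  -- replace 1 occurrence(s) of x with (x + z)
  => ( x + z ) <= 14
stmt 4: x := 1 - y  -- replace 1 occurrence(s) of x with (1 - y)
  => ( ( 1 - y ) + z ) <= 14
stmt 3: x := y * 8  -- replace 0 occurrence(s) of x with (y * 8)
  => ( ( 1 - y ) + z ) <= 14
stmt 2: y := 7 + 4  -- replace 1 occurrence(s) of y with (7 + 4)
  => ( ( 1 - ( 7 + 4 ) ) + z ) <= 14
stmt 1: y := x - x  -- replace 0 occurrence(s) of y with (x - x)
  => ( ( 1 - ( 7 + 4 ) ) + z ) <= 14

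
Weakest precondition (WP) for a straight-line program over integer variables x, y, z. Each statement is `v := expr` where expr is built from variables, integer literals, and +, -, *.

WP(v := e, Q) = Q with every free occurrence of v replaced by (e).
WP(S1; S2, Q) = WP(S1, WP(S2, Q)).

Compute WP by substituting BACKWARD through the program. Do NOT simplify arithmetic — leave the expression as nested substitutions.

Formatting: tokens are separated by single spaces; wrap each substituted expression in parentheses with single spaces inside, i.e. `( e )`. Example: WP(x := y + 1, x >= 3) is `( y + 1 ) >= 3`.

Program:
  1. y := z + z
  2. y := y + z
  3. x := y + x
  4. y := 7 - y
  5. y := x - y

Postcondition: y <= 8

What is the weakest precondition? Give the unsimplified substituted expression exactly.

post: y <= 8
stmt 5: y := x - y  -- replace 1 occurrence(s) of y with (x - y)
  => ( x - y ) <= 8
stmt 4: y := 7 - y  -- replace 1 occurrence(s) of y with (7 - y)
  => ( x - ( 7 - y ) ) <= 8
stmt 3: x := y + x  -- replace 1 occurrence(s) of x with (y + x)
  => ( ( y + x ) - ( 7 - y ) ) <= 8
stmt 2: y := y + z  -- replace 2 occurrence(s) of y with (y + z)
  => ( ( ( y + z ) + x ) - ( 7 - ( y + z ) ) ) <= 8
stmt 1: y := z + z  -- replace 2 occurrence(s) of y with (z + z)
  => ( ( ( ( z + z ) + z ) + x ) - ( 7 - ( ( z + z ) + z ) ) ) <= 8

Answer: ( ( ( ( z + z ) + z ) + x ) - ( 7 - ( ( z + z ) + z ) ) ) <= 8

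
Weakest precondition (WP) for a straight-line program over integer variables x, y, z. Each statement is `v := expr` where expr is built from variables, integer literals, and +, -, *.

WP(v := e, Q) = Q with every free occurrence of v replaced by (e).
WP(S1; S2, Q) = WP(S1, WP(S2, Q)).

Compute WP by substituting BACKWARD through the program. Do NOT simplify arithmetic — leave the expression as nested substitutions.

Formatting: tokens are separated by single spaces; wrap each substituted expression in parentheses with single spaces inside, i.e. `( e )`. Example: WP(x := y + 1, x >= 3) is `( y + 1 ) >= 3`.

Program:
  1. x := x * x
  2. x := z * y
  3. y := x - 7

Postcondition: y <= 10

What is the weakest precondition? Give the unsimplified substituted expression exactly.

Answer: ( ( z * y ) - 7 ) <= 10

Derivation:
post: y <= 10
stmt 3: y := x - 7  -- replace 1 occurrence(s) of y with (x - 7)
  => ( x - 7 ) <= 10
stmt 2: x := z * y  -- replace 1 occurrence(s) of x with (z * y)
  => ( ( z * y ) - 7 ) <= 10
stmt 1: x := x * x  -- replace 0 occurrence(s) of x with (x * x)
  => ( ( z * y ) - 7 ) <= 10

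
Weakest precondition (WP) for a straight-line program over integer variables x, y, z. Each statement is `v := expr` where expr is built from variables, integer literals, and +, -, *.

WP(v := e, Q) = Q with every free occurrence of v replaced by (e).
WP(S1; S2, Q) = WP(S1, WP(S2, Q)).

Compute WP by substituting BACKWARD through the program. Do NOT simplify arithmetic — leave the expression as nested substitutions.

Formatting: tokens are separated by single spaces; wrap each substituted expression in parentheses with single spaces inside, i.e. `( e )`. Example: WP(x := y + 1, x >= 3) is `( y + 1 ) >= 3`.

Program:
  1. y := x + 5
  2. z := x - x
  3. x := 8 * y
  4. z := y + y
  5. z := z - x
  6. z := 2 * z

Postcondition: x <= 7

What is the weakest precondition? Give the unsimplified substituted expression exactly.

Answer: ( 8 * ( x + 5 ) ) <= 7

Derivation:
post: x <= 7
stmt 6: z := 2 * z  -- replace 0 occurrence(s) of z with (2 * z)
  => x <= 7
stmt 5: z := z - x  -- replace 0 occurrence(s) of z with (z - x)
  => x <= 7
stmt 4: z := y + y  -- replace 0 occurrence(s) of z with (y + y)
  => x <= 7
stmt 3: x := 8 * y  -- replace 1 occurrence(s) of x with (8 * y)
  => ( 8 * y ) <= 7
stmt 2: z := x - x  -- replace 0 occurrence(s) of z with (x - x)
  => ( 8 * y ) <= 7
stmt 1: y := x + 5  -- replace 1 occurrence(s) of y with (x + 5)
  => ( 8 * ( x + 5 ) ) <= 7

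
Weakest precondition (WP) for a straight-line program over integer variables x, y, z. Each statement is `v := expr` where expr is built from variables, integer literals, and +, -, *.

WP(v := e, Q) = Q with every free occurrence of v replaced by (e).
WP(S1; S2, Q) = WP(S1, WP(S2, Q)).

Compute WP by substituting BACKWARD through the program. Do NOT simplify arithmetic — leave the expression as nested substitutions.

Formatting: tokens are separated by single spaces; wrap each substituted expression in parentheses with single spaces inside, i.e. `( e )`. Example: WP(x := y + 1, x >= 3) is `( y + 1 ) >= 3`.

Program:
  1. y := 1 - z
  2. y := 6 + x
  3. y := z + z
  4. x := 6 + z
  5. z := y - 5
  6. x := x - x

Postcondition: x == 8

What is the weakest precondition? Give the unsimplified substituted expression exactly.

Answer: ( ( 6 + z ) - ( 6 + z ) ) == 8

Derivation:
post: x == 8
stmt 6: x := x - x  -- replace 1 occurrence(s) of x with (x - x)
  => ( x - x ) == 8
stmt 5: z := y - 5  -- replace 0 occurrence(s) of z with (y - 5)
  => ( x - x ) == 8
stmt 4: x := 6 + z  -- replace 2 occurrence(s) of x with (6 + z)
  => ( ( 6 + z ) - ( 6 + z ) ) == 8
stmt 3: y := z + z  -- replace 0 occurrence(s) of y with (z + z)
  => ( ( 6 + z ) - ( 6 + z ) ) == 8
stmt 2: y := 6 + x  -- replace 0 occurrence(s) of y with (6 + x)
  => ( ( 6 + z ) - ( 6 + z ) ) == 8
stmt 1: y := 1 - z  -- replace 0 occurrence(s) of y with (1 - z)
  => ( ( 6 + z ) - ( 6 + z ) ) == 8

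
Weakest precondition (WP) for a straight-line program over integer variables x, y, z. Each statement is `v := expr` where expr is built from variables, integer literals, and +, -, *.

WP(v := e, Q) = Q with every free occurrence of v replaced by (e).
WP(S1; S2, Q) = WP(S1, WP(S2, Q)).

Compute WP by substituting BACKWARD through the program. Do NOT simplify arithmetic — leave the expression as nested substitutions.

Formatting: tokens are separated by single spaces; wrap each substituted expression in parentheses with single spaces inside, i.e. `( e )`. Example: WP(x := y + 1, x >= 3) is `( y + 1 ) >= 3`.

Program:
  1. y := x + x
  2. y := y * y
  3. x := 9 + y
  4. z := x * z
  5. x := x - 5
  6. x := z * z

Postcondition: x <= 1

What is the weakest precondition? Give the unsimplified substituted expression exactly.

post: x <= 1
stmt 6: x := z * z  -- replace 1 occurrence(s) of x with (z * z)
  => ( z * z ) <= 1
stmt 5: x := x - 5  -- replace 0 occurrence(s) of x with (x - 5)
  => ( z * z ) <= 1
stmt 4: z := x * z  -- replace 2 occurrence(s) of z with (x * z)
  => ( ( x * z ) * ( x * z ) ) <= 1
stmt 3: x := 9 + y  -- replace 2 occurrence(s) of x with (9 + y)
  => ( ( ( 9 + y ) * z ) * ( ( 9 + y ) * z ) ) <= 1
stmt 2: y := y * y  -- replace 2 occurrence(s) of y with (y * y)
  => ( ( ( 9 + ( y * y ) ) * z ) * ( ( 9 + ( y * y ) ) * z ) ) <= 1
stmt 1: y := x + x  -- replace 4 occurrence(s) of y with (x + x)
  => ( ( ( 9 + ( ( x + x ) * ( x + x ) ) ) * z ) * ( ( 9 + ( ( x + x ) * ( x + x ) ) ) * z ) ) <= 1

Answer: ( ( ( 9 + ( ( x + x ) * ( x + x ) ) ) * z ) * ( ( 9 + ( ( x + x ) * ( x + x ) ) ) * z ) ) <= 1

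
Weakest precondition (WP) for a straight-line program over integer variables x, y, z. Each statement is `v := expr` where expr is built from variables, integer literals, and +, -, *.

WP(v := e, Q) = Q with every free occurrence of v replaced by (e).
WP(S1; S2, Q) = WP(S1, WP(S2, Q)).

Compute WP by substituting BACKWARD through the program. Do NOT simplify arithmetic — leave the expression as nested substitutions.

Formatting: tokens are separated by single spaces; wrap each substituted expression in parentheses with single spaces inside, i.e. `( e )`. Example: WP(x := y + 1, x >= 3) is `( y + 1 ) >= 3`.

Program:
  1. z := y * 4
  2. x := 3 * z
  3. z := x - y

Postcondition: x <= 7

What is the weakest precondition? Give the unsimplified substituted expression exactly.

post: x <= 7
stmt 3: z := x - y  -- replace 0 occurrence(s) of z with (x - y)
  => x <= 7
stmt 2: x := 3 * z  -- replace 1 occurrence(s) of x with (3 * z)
  => ( 3 * z ) <= 7
stmt 1: z := y * 4  -- replace 1 occurrence(s) of z with (y * 4)
  => ( 3 * ( y * 4 ) ) <= 7

Answer: ( 3 * ( y * 4 ) ) <= 7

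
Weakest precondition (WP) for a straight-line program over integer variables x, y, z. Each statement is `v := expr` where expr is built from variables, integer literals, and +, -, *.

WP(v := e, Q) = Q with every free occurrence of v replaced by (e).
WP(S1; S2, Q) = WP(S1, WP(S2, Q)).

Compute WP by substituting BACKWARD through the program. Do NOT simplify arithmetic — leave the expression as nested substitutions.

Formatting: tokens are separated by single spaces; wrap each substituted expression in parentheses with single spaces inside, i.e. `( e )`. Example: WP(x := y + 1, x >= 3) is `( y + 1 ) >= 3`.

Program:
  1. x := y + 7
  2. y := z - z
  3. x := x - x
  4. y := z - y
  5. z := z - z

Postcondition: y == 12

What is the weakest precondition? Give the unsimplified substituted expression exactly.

Answer: ( z - ( z - z ) ) == 12

Derivation:
post: y == 12
stmt 5: z := z - z  -- replace 0 occurrence(s) of z with (z - z)
  => y == 12
stmt 4: y := z - y  -- replace 1 occurrence(s) of y with (z - y)
  => ( z - y ) == 12
stmt 3: x := x - x  -- replace 0 occurrence(s) of x with (x - x)
  => ( z - y ) == 12
stmt 2: y := z - z  -- replace 1 occurrence(s) of y with (z - z)
  => ( z - ( z - z ) ) == 12
stmt 1: x := y + 7  -- replace 0 occurrence(s) of x with (y + 7)
  => ( z - ( z - z ) ) == 12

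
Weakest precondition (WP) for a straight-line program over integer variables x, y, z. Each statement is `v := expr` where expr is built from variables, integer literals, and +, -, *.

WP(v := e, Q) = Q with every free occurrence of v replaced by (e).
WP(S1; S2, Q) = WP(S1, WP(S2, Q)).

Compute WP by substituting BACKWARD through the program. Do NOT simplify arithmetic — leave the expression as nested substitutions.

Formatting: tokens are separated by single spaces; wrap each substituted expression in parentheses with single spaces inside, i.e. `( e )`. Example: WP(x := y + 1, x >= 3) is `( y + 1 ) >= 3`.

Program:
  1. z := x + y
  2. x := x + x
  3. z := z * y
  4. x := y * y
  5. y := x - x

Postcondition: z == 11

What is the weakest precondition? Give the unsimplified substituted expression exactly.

post: z == 11
stmt 5: y := x - x  -- replace 0 occurrence(s) of y with (x - x)
  => z == 11
stmt 4: x := y * y  -- replace 0 occurrence(s) of x with (y * y)
  => z == 11
stmt 3: z := z * y  -- replace 1 occurrence(s) of z with (z * y)
  => ( z * y ) == 11
stmt 2: x := x + x  -- replace 0 occurrence(s) of x with (x + x)
  => ( z * y ) == 11
stmt 1: z := x + y  -- replace 1 occurrence(s) of z with (x + y)
  => ( ( x + y ) * y ) == 11

Answer: ( ( x + y ) * y ) == 11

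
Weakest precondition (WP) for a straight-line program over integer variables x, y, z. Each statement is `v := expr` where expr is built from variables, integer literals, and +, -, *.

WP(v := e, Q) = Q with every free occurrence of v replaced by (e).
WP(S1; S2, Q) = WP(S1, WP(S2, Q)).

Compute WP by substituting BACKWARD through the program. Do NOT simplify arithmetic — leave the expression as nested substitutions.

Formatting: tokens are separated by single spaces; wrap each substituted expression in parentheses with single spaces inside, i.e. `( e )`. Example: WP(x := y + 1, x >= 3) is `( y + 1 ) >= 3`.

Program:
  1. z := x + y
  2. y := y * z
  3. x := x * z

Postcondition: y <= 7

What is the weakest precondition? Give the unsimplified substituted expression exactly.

Answer: ( y * ( x + y ) ) <= 7

Derivation:
post: y <= 7
stmt 3: x := x * z  -- replace 0 occurrence(s) of x with (x * z)
  => y <= 7
stmt 2: y := y * z  -- replace 1 occurrence(s) of y with (y * z)
  => ( y * z ) <= 7
stmt 1: z := x + y  -- replace 1 occurrence(s) of z with (x + y)
  => ( y * ( x + y ) ) <= 7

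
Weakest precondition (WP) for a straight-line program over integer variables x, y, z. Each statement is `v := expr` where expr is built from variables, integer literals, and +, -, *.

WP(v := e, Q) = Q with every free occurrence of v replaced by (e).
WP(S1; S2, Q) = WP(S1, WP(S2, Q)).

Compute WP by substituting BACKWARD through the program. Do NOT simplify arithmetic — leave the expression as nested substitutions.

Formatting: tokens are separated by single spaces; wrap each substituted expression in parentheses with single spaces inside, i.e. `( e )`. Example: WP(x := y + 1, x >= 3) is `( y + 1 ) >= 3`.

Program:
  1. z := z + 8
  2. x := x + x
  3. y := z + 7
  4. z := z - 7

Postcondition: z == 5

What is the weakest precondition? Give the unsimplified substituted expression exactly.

post: z == 5
stmt 4: z := z - 7  -- replace 1 occurrence(s) of z with (z - 7)
  => ( z - 7 ) == 5
stmt 3: y := z + 7  -- replace 0 occurrence(s) of y with (z + 7)
  => ( z - 7 ) == 5
stmt 2: x := x + x  -- replace 0 occurrence(s) of x with (x + x)
  => ( z - 7 ) == 5
stmt 1: z := z + 8  -- replace 1 occurrence(s) of z with (z + 8)
  => ( ( z + 8 ) - 7 ) == 5

Answer: ( ( z + 8 ) - 7 ) == 5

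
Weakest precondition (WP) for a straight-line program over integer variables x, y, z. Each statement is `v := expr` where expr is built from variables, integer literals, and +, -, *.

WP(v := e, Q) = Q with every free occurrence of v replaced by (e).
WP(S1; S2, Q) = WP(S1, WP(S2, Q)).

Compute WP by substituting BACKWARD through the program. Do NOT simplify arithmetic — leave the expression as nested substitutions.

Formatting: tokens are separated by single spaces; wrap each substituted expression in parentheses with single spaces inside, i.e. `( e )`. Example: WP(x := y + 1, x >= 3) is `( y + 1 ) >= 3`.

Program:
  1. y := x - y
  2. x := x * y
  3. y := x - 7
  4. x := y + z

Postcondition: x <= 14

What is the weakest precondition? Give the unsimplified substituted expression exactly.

Answer: ( ( ( x * ( x - y ) ) - 7 ) + z ) <= 14

Derivation:
post: x <= 14
stmt 4: x := y + z  -- replace 1 occurrence(s) of x with (y + z)
  => ( y + z ) <= 14
stmt 3: y := x - 7  -- replace 1 occurrence(s) of y with (x - 7)
  => ( ( x - 7 ) + z ) <= 14
stmt 2: x := x * y  -- replace 1 occurrence(s) of x with (x * y)
  => ( ( ( x * y ) - 7 ) + z ) <= 14
stmt 1: y := x - y  -- replace 1 occurrence(s) of y with (x - y)
  => ( ( ( x * ( x - y ) ) - 7 ) + z ) <= 14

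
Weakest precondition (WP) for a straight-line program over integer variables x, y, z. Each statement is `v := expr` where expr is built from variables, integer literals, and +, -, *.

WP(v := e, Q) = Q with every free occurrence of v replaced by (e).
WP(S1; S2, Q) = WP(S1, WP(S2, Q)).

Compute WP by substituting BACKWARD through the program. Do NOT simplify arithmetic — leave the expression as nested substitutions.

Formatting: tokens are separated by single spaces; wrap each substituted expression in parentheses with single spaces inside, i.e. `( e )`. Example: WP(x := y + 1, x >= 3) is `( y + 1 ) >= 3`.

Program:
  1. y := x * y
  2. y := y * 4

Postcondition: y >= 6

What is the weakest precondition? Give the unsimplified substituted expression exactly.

Answer: ( ( x * y ) * 4 ) >= 6

Derivation:
post: y >= 6
stmt 2: y := y * 4  -- replace 1 occurrence(s) of y with (y * 4)
  => ( y * 4 ) >= 6
stmt 1: y := x * y  -- replace 1 occurrence(s) of y with (x * y)
  => ( ( x * y ) * 4 ) >= 6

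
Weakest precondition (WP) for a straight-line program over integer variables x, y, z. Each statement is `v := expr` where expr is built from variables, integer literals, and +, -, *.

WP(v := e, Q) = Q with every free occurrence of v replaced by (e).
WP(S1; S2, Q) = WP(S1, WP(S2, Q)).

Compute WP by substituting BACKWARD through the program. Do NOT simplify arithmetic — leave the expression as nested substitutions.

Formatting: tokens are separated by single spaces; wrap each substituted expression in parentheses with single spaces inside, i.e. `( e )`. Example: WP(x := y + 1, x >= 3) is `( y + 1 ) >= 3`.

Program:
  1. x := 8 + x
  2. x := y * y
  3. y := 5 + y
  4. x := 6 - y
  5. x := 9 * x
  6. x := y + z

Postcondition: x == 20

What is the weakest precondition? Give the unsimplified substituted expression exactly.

Answer: ( ( 5 + y ) + z ) == 20

Derivation:
post: x == 20
stmt 6: x := y + z  -- replace 1 occurrence(s) of x with (y + z)
  => ( y + z ) == 20
stmt 5: x := 9 * x  -- replace 0 occurrence(s) of x with (9 * x)
  => ( y + z ) == 20
stmt 4: x := 6 - y  -- replace 0 occurrence(s) of x with (6 - y)
  => ( y + z ) == 20
stmt 3: y := 5 + y  -- replace 1 occurrence(s) of y with (5 + y)
  => ( ( 5 + y ) + z ) == 20
stmt 2: x := y * y  -- replace 0 occurrence(s) of x with (y * y)
  => ( ( 5 + y ) + z ) == 20
stmt 1: x := 8 + x  -- replace 0 occurrence(s) of x with (8 + x)
  => ( ( 5 + y ) + z ) == 20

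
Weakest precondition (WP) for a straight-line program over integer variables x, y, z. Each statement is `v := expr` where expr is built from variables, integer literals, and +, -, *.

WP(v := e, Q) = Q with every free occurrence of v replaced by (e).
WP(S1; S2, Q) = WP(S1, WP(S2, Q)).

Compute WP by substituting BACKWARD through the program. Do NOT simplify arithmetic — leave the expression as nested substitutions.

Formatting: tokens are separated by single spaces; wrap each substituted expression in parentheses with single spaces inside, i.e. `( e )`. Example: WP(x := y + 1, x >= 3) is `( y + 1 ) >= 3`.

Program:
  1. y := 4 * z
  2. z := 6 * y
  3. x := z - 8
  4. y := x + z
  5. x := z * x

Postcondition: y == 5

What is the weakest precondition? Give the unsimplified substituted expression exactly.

Answer: ( ( ( 6 * ( 4 * z ) ) - 8 ) + ( 6 * ( 4 * z ) ) ) == 5

Derivation:
post: y == 5
stmt 5: x := z * x  -- replace 0 occurrence(s) of x with (z * x)
  => y == 5
stmt 4: y := x + z  -- replace 1 occurrence(s) of y with (x + z)
  => ( x + z ) == 5
stmt 3: x := z - 8  -- replace 1 occurrence(s) of x with (z - 8)
  => ( ( z - 8 ) + z ) == 5
stmt 2: z := 6 * y  -- replace 2 occurrence(s) of z with (6 * y)
  => ( ( ( 6 * y ) - 8 ) + ( 6 * y ) ) == 5
stmt 1: y := 4 * z  -- replace 2 occurrence(s) of y with (4 * z)
  => ( ( ( 6 * ( 4 * z ) ) - 8 ) + ( 6 * ( 4 * z ) ) ) == 5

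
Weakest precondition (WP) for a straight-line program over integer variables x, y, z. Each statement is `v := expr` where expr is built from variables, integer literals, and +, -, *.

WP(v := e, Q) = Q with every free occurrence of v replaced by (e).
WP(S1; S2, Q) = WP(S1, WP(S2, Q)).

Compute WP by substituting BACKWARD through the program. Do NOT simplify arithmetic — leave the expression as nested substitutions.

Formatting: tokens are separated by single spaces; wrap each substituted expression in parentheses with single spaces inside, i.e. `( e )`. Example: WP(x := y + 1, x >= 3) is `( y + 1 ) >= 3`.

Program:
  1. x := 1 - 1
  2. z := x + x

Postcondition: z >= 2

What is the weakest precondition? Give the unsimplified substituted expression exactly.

post: z >= 2
stmt 2: z := x + x  -- replace 1 occurrence(s) of z with (x + x)
  => ( x + x ) >= 2
stmt 1: x := 1 - 1  -- replace 2 occurrence(s) of x with (1 - 1)
  => ( ( 1 - 1 ) + ( 1 - 1 ) ) >= 2

Answer: ( ( 1 - 1 ) + ( 1 - 1 ) ) >= 2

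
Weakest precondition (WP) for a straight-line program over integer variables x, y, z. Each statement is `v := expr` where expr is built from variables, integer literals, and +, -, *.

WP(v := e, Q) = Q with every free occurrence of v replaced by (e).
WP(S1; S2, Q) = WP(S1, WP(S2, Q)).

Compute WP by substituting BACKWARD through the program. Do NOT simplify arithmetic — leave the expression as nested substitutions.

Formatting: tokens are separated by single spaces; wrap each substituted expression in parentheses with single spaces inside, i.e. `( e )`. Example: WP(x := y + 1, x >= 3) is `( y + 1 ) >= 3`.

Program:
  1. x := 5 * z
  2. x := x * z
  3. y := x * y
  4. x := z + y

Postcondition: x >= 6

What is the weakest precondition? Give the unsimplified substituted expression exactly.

post: x >= 6
stmt 4: x := z + y  -- replace 1 occurrence(s) of x with (z + y)
  => ( z + y ) >= 6
stmt 3: y := x * y  -- replace 1 occurrence(s) of y with (x * y)
  => ( z + ( x * y ) ) >= 6
stmt 2: x := x * z  -- replace 1 occurrence(s) of x with (x * z)
  => ( z + ( ( x * z ) * y ) ) >= 6
stmt 1: x := 5 * z  -- replace 1 occurrence(s) of x with (5 * z)
  => ( z + ( ( ( 5 * z ) * z ) * y ) ) >= 6

Answer: ( z + ( ( ( 5 * z ) * z ) * y ) ) >= 6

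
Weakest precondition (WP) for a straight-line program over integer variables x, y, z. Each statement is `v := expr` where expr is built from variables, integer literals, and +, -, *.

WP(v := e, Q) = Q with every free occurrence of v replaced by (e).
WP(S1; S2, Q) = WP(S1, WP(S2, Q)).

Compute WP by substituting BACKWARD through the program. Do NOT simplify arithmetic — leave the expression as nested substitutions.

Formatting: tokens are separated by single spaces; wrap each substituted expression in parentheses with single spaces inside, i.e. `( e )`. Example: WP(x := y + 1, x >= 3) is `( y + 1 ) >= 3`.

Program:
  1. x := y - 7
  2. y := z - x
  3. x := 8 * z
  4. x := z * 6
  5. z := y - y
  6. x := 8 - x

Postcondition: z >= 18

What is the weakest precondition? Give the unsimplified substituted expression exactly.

post: z >= 18
stmt 6: x := 8 - x  -- replace 0 occurrence(s) of x with (8 - x)
  => z >= 18
stmt 5: z := y - y  -- replace 1 occurrence(s) of z with (y - y)
  => ( y - y ) >= 18
stmt 4: x := z * 6  -- replace 0 occurrence(s) of x with (z * 6)
  => ( y - y ) >= 18
stmt 3: x := 8 * z  -- replace 0 occurrence(s) of x with (8 * z)
  => ( y - y ) >= 18
stmt 2: y := z - x  -- replace 2 occurrence(s) of y with (z - x)
  => ( ( z - x ) - ( z - x ) ) >= 18
stmt 1: x := y - 7  -- replace 2 occurrence(s) of x with (y - 7)
  => ( ( z - ( y - 7 ) ) - ( z - ( y - 7 ) ) ) >= 18

Answer: ( ( z - ( y - 7 ) ) - ( z - ( y - 7 ) ) ) >= 18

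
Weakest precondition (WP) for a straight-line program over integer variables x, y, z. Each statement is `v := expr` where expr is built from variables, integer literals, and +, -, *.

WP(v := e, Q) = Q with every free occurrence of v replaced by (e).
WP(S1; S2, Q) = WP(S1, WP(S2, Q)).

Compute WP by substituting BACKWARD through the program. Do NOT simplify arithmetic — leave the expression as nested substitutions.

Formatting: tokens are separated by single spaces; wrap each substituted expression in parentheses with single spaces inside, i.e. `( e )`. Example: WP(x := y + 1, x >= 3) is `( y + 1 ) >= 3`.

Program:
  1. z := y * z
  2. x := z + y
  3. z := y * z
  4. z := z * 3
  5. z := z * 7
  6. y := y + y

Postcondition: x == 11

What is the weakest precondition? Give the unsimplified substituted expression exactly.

Answer: ( ( y * z ) + y ) == 11

Derivation:
post: x == 11
stmt 6: y := y + y  -- replace 0 occurrence(s) of y with (y + y)
  => x == 11
stmt 5: z := z * 7  -- replace 0 occurrence(s) of z with (z * 7)
  => x == 11
stmt 4: z := z * 3  -- replace 0 occurrence(s) of z with (z * 3)
  => x == 11
stmt 3: z := y * z  -- replace 0 occurrence(s) of z with (y * z)
  => x == 11
stmt 2: x := z + y  -- replace 1 occurrence(s) of x with (z + y)
  => ( z + y ) == 11
stmt 1: z := y * z  -- replace 1 occurrence(s) of z with (y * z)
  => ( ( y * z ) + y ) == 11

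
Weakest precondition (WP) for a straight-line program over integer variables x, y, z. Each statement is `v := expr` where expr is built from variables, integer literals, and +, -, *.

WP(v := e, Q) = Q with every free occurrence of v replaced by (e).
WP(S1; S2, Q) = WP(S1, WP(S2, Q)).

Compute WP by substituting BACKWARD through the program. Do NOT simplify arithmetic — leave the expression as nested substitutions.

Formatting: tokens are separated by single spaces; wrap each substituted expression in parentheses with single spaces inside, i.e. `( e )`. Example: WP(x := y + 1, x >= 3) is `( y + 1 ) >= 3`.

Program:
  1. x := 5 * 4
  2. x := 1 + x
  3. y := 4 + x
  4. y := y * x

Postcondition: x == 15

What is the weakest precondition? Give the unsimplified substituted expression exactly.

post: x == 15
stmt 4: y := y * x  -- replace 0 occurrence(s) of y with (y * x)
  => x == 15
stmt 3: y := 4 + x  -- replace 0 occurrence(s) of y with (4 + x)
  => x == 15
stmt 2: x := 1 + x  -- replace 1 occurrence(s) of x with (1 + x)
  => ( 1 + x ) == 15
stmt 1: x := 5 * 4  -- replace 1 occurrence(s) of x with (5 * 4)
  => ( 1 + ( 5 * 4 ) ) == 15

Answer: ( 1 + ( 5 * 4 ) ) == 15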